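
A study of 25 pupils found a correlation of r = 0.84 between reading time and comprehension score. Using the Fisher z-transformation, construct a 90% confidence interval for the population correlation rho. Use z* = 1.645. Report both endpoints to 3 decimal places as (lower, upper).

Fisher z: z_r = atanh(r) = ½·ln((1+0.84)/(1−0.84)) = 1.221174
SE(z) = 1/√(n−3) = 1/√22 = 0.213201
90% ⇒ z* = 1.645; margin = 1.645·0.213201 = 0.350716
CI on z-scale: (0.870458, 1.571890)
Back-transform: tanh(0.870458) = 0.701607, tanh(1.571890) = 0.917326

(0.702, 0.917)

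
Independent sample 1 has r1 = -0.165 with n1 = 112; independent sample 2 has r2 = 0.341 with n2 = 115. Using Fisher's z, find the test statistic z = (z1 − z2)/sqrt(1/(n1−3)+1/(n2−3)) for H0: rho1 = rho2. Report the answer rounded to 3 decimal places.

z1 = atanh(-0.165) = -0.166522,  z2 = atanh(0.341) = 0.355224
SE = √(1/(n1−3) + 1/(n2−3)) = √(1/109 + 1/112) = √(0.0091743 + 0.0089286) = √0.0181029 = 0.134547
z = (z1 − z2)/SE = (-0.166522 − 0.355224) / 0.134547 = -0.521746 / 0.134547 = -3.878

-3.878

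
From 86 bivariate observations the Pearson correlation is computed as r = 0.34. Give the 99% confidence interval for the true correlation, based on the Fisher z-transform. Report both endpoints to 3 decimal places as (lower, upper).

(0.071, 0.563)

Fisher z: z_r = atanh(r) = ½·ln((1+0.34)/(1−0.34)) = 0.354093
SE(z) = 1/√(n−3) = 1/√83 = 0.109764
99% ⇒ z* = 2.576; margin = 2.576·0.109764 = 0.282752
CI on z-scale: (0.071341, 0.636845)
Back-transform: tanh(0.071341) = 0.071220, tanh(0.636845) = 0.562748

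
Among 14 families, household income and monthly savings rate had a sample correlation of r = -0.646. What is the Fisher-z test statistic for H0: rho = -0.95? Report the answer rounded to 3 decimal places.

z_r = atanh(-0.646) = -0.768403,  z_0 = atanh(-0.95) = -1.831781
SE = 1/√(n−3) = 1/√11 = 0.301511
z = (z_r − z_0)/SE = (-0.768403 − (-1.831781)) / 0.301511 = 1.063378 / 0.301511 = 3.527

3.527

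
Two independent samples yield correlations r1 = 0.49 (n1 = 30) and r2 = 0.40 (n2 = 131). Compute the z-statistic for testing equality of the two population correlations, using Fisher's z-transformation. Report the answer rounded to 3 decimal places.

0.531

z1 = atanh(0.49) = 0.536060,  z2 = atanh(0.40) = 0.423649
SE = √(1/(n1−3) + 1/(n2−3)) = √(1/27 + 1/128) = √(0.0370370 + 0.0078125) = √0.0448495 = 0.211777
z = (z1 − z2)/SE = (0.536060 − 0.423649) / 0.211777 = 0.112411 / 0.211777 = 0.531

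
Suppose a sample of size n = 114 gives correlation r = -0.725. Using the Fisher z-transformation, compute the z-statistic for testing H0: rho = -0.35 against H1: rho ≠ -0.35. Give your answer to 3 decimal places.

-5.823

z_r = atanh(-0.725) = -0.918106,  z_0 = atanh(-0.35) = -0.365444
SE = 1/√(n−3) = 1/√111 = 0.094916
z = (z_r − z_0)/SE = (-0.918106 − (-0.365444)) / 0.094916 = -0.552662 / 0.094916 = -5.823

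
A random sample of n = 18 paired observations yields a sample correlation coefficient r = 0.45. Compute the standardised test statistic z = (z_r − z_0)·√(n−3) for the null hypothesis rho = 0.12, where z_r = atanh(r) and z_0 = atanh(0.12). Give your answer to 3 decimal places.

z_r = atanh(0.45) = 0.484700,  z_0 = atanh(0.12) = 0.120581
SE = 1/√(n−3) = 1/√15 = 0.258199
z = (z_r − z_0)/SE = (0.484700 − 0.120581) / 0.258199 = 0.364119 / 0.258199 = 1.410

1.410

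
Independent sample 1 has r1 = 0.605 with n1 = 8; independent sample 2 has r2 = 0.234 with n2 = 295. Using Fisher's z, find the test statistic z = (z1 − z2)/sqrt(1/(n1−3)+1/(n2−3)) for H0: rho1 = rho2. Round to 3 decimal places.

Fisher z-transforms: z1 = atanh(0.605) = 0.700997, z2 = atanh(0.234) = 0.238417; difference d = 0.462580
Var(d) = 1/5 + 1/292 = 0.2000000 + 0.0034247 = 0.2034247
z = d/√Var(d) = 0.462580 / √0.2034247 = 0.462580 / 0.451026 = 1.026

1.026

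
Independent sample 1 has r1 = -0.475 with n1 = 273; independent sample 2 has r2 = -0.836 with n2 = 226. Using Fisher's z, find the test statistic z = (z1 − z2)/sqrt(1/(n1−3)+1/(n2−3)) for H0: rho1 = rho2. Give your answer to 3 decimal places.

z1 = atanh(-0.475) = -0.516508,  z2 = atanh(-0.836) = -1.207739
SE = √(1/(n1−3) + 1/(n2−3)) = √(1/270 + 1/223) = √(0.0037037 + 0.0044843) = √0.0081880 = 0.090488
z = (z1 − z2)/SE = (-0.516508 − (-1.207739)) / 0.090488 = 0.691231 / 0.090488 = 7.639

7.639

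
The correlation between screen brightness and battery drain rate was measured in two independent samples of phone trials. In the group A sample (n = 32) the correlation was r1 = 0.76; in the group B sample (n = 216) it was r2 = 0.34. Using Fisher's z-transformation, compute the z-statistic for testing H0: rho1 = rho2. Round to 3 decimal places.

Fisher z-transforms: z1 = atanh(0.76) = 0.996215, z2 = atanh(0.34) = 0.354093; difference d = 0.642122
Var(d) = 1/29 + 1/213 = 0.0344828 + 0.0046948 = 0.0391776
z = d/√Var(d) = 0.642122 / √0.0391776 = 0.642122 / 0.197933 = 3.244

3.244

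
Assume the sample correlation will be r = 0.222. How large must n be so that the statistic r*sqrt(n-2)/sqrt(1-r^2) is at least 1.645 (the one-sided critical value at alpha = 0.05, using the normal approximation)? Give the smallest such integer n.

Need r·√(n−2)/√(1−r²) ≥ 1.645
√(n−2) ≥ 1.645·√(1−0.049284) / 0.222 = 1.645·0.975047 / 0.222 = 7.2250
n−2 ≥ 52.2006  ⇒  n ≥ 54.2006
Smallest integer n = 55

55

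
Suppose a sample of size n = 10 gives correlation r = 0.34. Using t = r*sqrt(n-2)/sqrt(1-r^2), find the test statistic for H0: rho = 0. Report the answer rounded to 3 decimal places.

1.023

t = r·√(n−2) / √(1−r²) with r = 0.34, n = 10
  = 0.34·√8 / √(1 − 0.1156)
  = 0.34·2.828427 / 0.940425
  = 0.961665 / 0.940425 = 1.023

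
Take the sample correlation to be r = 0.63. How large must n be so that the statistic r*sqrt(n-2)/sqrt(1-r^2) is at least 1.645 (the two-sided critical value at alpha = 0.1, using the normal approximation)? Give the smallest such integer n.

7

r√(n−2)/√(1−r²) ≥ 1.645  ⇔  n−2 ≥ (1.645)²·(1−r²)/r²
(1−r²)/r² = (1−0.3969)/0.3969 = 1.5195
n ≥ 2 + 2.706025·1.5195 = 2 + 4.1118 = 6.1118
⌈6.1118⌉ = 7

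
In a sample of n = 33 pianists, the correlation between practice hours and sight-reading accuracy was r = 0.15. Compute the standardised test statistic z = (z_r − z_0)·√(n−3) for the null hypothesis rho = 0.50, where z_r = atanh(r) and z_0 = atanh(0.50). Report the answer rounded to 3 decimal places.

z_r = atanh(0.15) = 0.151140,  z_0 = atanh(0.50) = 0.549306
SE = 1/√(n−3) = 1/√30 = 0.182574
z = (z_r − z_0)/SE = (0.151140 − 0.549306) / 0.182574 = -0.398166 / 0.182574 = -2.181

-2.181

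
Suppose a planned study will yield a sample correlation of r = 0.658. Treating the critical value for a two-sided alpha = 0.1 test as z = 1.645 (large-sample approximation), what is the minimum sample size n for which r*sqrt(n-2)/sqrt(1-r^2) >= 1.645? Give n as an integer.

Need r·√(n−2)/√(1−r²) ≥ 1.645
√(n−2) ≥ 1.645·√(1−0.432964) / 0.658 = 1.645·0.753018 / 0.658 = 1.8825
n−2 ≥ 3.5438  ⇒  n ≥ 5.5438
Smallest integer n = 6

6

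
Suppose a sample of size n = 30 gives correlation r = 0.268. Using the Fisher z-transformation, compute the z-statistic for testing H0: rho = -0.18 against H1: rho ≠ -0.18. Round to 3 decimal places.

2.373

z_r = atanh(0.268) = 0.274708,  z_0 = atanh(-0.18) = -0.181983
SE = 1/√(n−3) = 1/√27 = 0.192450
z = (z_r − z_0)/SE = (0.274708 − (-0.181983)) / 0.192450 = 0.456691 / 0.192450 = 2.373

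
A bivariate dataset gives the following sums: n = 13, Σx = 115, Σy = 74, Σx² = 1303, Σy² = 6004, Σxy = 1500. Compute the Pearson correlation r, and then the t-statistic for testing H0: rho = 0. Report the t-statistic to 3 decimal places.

2.988

S_xy = nΣxy − ΣxΣy = 13·1500 − 115·74 = 19500 − 8510 = 10990
S_xx = nΣx² − (Σx)² = 13·1303 − 115² = 16939 − 13225 = 3714
S_yy = nΣy² − (Σy)² = 13·6004 − 74² = 78052 − 5476 = 72576
r = S_xy / √(S_xx·S_yy) = 10990 / √(3714·72576) = 10990 / √269547264 = 10990 / 16417.8946 = 0.6694
t = r·√(n−2)/√(1−r²) = 0.6694·√11 / √(1−0.448096) = 2.220149 / 0.742902 = 2.988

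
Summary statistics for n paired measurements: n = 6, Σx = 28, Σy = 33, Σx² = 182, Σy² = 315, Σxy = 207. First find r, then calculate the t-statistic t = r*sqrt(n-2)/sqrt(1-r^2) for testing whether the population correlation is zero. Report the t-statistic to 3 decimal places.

1.667

S_xy = nΣxy − ΣxΣy = 6·207 − 28·33 = 1242 − 924 = 318
S_xx = nΣx² − (Σx)² = 6·182 − 28² = 1092 − 784 = 308
S_yy = nΣy² − (Σy)² = 6·315 − 33² = 1890 − 1089 = 801
r = S_xy / √(S_xx·S_yy) = 318 / √(308·801) = 318 / √246708 = 318 / 496.6971 = 0.6402
t = r·√(n−2)/√(1−r²) = 0.6402·√4 / √(1−0.409856) = 1.280400 / 0.768208 = 1.667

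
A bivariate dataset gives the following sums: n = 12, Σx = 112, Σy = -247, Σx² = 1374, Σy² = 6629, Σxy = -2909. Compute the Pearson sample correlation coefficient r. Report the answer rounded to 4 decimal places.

Numerator: nΣxy − (Σx)(Σy) = 12·(-2909) − (112)(-247) = -7244
Denominator: √[(nΣx²−(Σx)²)(nΣy²−(Σy)²)]
  nΣx²−(Σx)² = 12·1374 − 12544 = 3944;  nΣy²−(Σy)² = 12·6629 − 61009 = 18539
  √(3944·18539) = √73117816 = 8550.8956
r = -7244 / 8550.8956 = -0.8472

-0.8472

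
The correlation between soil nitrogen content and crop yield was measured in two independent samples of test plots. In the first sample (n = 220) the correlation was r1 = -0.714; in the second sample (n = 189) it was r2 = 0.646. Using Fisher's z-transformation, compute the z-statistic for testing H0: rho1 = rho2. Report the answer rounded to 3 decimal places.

-16.650

z1 = atanh(-0.714) = -0.895297,  z2 = atanh(0.646) = 0.768403
SE = √(1/(n1−3) + 1/(n2−3)) = √(1/217 + 1/186) = √(0.0046083 + 0.0053763) = √0.0099846 = 0.099923
z = (z1 − z2)/SE = (-0.895297 − 0.768403) / 0.099923 = -1.663700 / 0.099923 = -16.650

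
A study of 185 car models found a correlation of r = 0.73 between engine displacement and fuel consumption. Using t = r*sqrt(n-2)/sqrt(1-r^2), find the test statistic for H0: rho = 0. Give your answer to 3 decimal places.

1 − r² = 1 − 0.5329 = 0.4671;  √(1−r²) = 0.683447
√(n−2) = √183 = 13.527749
t = r·√(n−2)/√(1−r²) = 0.73 · 13.527749 / 0.683447 = 14.449

14.449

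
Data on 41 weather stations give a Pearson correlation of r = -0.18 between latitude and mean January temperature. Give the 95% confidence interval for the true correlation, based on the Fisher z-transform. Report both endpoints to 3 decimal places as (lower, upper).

z_r = atanh(-0.18) = -0.181983;  SE = 1/√(n−3) = 1/√38 = 0.162221
z-limits: -0.181983 ± 1.960·0.162221 = -0.181983 ± 0.317953 = [-0.499936, 0.135970]
ρ-limits: (tanh -0.499936, tanh 0.135970) = (-0.462, 0.135)

(-0.462, 0.135)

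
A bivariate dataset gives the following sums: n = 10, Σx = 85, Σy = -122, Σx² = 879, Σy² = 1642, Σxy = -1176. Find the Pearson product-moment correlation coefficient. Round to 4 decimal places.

-0.8965

S_xy = nΣxy − ΣxΣy = 10·(-1176) − 85·(-122) = -11760 − (-10370) = -1390
S_xx = nΣx² − (Σx)² = 10·879 − 85² = 8790 − 7225 = 1565
S_yy = nΣy² − (Σy)² = 10·1642 − (-122)² = 16420 − 14884 = 1536
r = S_xy / √(S_xx·S_yy) = -1390 / √(1565·1536) = -1390 / √2403840 = -1390 / 1550.4322 = -0.8965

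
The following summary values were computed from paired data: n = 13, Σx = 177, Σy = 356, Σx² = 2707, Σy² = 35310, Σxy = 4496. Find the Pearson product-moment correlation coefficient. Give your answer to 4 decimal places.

-0.1274

Numerator: nΣxy − (Σx)(Σy) = 13·4496 − (177)(356) = -4564
Denominator: √[(nΣx²−(Σx)²)(nΣy²−(Σy)²)]
  nΣx²−(Σx)² = 13·2707 − 31329 = 3862;  nΣy²−(Σy)² = 13·35310 − 126736 = 332294
  √(3862·332294) = √1283319428 = 35823.4480
r = -4564 / 35823.4480 = -0.1274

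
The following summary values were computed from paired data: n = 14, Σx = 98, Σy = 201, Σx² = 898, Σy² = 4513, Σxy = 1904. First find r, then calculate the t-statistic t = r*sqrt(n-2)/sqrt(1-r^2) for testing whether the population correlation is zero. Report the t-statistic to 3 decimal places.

5.501

S_xy = nΣxy − ΣxΣy = 14·1904 − 98·201 = 26656 − 19698 = 6958
S_xx = nΣx² − (Σx)² = 14·898 − 98² = 12572 − 9604 = 2968
S_yy = nΣy² − (Σy)² = 14·4513 − 201² = 63182 − 40401 = 22781
r = S_xy / √(S_xx·S_yy) = 6958 / √(2968·22781) = 6958 / √67614008 = 6958 / 8222.7737 = 0.8462
t = r·√(n−2)/√(1−r²) = 0.8462·√12 / √(1−0.716054) = 2.931323 / 0.532866 = 5.501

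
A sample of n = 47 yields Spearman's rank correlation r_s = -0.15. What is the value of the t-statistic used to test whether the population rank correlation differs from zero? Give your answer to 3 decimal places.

-1.018

t = r_s·√(n−2) / √(1−r_s²) with r_s = -0.15, n = 47
  = -0.15·√45 / √(1 − 0.0225)
  = -0.15·6.708204 / 0.988686
  = -1.006231 / 0.988686 = -1.018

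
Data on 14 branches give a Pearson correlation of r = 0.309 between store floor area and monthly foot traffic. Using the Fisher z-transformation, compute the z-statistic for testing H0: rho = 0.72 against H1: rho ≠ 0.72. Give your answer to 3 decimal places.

z_r = atanh(0.309) = 0.319439,  z_0 = atanh(0.72) = 0.907645
SE = 1/√(n−3) = 1/√11 = 0.301511
z = (z_r − z_0)/SE = (0.319439 − 0.907645) / 0.301511 = -0.588206 / 0.301511 = -1.951

-1.951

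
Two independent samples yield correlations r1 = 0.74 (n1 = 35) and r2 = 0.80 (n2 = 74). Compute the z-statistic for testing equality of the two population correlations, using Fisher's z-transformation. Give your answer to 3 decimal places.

-0.696

z1 = atanh(0.74) = 0.950479,  z2 = atanh(0.80) = 1.098612
SE = √(1/(n1−3) + 1/(n2−3)) = √(1/32 + 1/71) = √(0.0312500 + 0.0140845) = √0.0453345 = 0.212919
z = (z1 − z2)/SE = (0.950479 − 1.098612) / 0.212919 = -0.148133 / 0.212919 = -0.696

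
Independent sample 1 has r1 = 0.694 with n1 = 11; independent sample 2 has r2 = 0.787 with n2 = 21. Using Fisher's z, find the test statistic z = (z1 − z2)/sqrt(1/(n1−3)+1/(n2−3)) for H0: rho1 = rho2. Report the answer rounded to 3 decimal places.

Fisher z-transforms: z1 = atanh(0.694) = 0.855631, z2 = atanh(0.787) = 1.063501; difference d = -0.207870
Var(d) = 1/8 + 1/18 = 0.1250000 + 0.0555556 = 0.1805556
z = d/√Var(d) = -0.207870 / √0.1805556 = -0.207870 / 0.424918 = -0.489

-0.489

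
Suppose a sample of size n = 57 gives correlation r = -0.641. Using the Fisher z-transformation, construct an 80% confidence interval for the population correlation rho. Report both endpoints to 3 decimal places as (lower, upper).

(-0.733, -0.527)

z_r = atanh(-0.641) = -0.759869;  SE = 1/√(n−3) = 1/√54 = 0.136083
z-limits: -0.759869 ± 1.282·0.136083 = -0.759869 ± 0.174458 = [-0.934327, -0.585411]
ρ-limits: (tanh -0.934327, tanh -0.585411) = (-0.733, -0.527)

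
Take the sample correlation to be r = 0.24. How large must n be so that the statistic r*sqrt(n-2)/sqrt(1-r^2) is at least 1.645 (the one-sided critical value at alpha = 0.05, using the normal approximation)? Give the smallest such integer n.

Need r·√(n−2)/√(1−r²) ≥ 1.645
√(n−2) ≥ 1.645·√(1−0.0576) / 0.24 = 1.645·0.970773 / 0.24 = 6.6538
n−2 ≥ 44.2731  ⇒  n ≥ 46.2731
Smallest integer n = 47

47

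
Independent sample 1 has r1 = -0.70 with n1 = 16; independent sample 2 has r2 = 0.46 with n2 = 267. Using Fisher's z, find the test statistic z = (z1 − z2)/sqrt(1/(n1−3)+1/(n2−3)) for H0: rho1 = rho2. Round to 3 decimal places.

z1 = atanh(-0.70) = -0.867301,  z2 = atanh(0.46) = 0.497311
SE = √(1/(n1−3) + 1/(n2−3)) = √(1/13 + 1/264) = √(0.0769231 + 0.0037879) = √0.0807110 = 0.284097
z = (z1 − z2)/SE = (-0.867301 − 0.497311) / 0.284097 = -1.364612 / 0.284097 = -4.803

-4.803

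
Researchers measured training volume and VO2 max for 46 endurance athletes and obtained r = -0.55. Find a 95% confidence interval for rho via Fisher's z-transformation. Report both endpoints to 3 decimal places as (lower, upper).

(-0.725, -0.309)

Fisher z: z_r = atanh(r) = ½·ln((1+(-0.55))/(1−(-0.55))) = -0.618381
SE(z) = 1/√(n−3) = 1/√43 = 0.152499
95% ⇒ z* = 1.960; margin = 1.960·0.152499 = 0.298898
CI on z-scale: (-0.917279, -0.319483)
Back-transform: tanh(-0.917279) = -0.724608, tanh(-0.319483) = -0.309039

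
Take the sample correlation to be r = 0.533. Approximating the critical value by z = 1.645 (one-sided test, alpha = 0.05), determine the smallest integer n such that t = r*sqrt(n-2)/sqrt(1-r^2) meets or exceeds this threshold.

9

Need r·√(n−2)/√(1−r²) ≥ 1.645
√(n−2) ≥ 1.645·√(1−0.284089) / 0.533 = 1.645·0.846115 / 0.533 = 2.6114
n−2 ≥ 6.8194  ⇒  n ≥ 8.8194
Smallest integer n = 9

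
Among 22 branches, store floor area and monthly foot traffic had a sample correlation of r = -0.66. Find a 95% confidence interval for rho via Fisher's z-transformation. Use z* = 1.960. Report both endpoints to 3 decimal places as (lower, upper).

z_r = atanh(-0.66) = -0.792814;  SE = 1/√(n−3) = 1/√19 = 0.229416
z-limits: -0.792814 ± 1.960·0.229416 = -0.792814 ± 0.449655 = [-1.242469, -0.343159]
ρ-limits: (tanh -1.242469, tanh -0.343159) = (-0.846, -0.330)

(-0.846, -0.330)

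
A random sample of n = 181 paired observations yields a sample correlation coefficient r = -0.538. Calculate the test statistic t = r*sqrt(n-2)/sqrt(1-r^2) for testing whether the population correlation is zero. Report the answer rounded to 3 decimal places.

-8.539

t = r·√(n−2) / √(1−r²) with r = -0.538, n = 181
  = -0.538·√179 / √(1 − 0.289444)
  = -0.538·13.379088 / 0.842945
  = -7.197949 / 0.842945 = -8.539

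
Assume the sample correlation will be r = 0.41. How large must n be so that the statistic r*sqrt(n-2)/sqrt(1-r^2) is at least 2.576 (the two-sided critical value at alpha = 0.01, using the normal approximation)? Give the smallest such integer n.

Need r·√(n−2)/√(1−r²) ≥ 2.576
√(n−2) ≥ 2.576·√(1−0.1681) / 0.41 = 2.576·0.912086 / 0.41 = 5.7306
n−2 ≥ 32.8398  ⇒  n ≥ 34.8398
Smallest integer n = 35

35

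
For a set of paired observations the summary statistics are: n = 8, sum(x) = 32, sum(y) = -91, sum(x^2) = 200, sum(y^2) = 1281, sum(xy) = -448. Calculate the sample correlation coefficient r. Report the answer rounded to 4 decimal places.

Numerator: nΣxy − (Σx)(Σy) = 8·(-448) − (32)(-91) = -672
Denominator: √[(nΣx²−(Σx)²)(nΣy²−(Σy)²)]
  nΣx²−(Σx)² = 8·200 − 1024 = 576;  nΣy²−(Σy)² = 8·1281 − 8281 = 1967
  √(576·1967) = √1132992 = 1064.4210
r = -672 / 1064.4210 = -0.6313

-0.6313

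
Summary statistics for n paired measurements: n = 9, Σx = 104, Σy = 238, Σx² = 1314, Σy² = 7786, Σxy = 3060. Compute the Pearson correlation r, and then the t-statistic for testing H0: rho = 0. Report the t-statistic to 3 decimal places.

Numerator: nΣxy − (Σx)(Σy) = 9·3060 − (104)(238) = 2788
Denominator: √[(nΣx²−(Σx)²)(nΣy²−(Σy)²)]
  nΣx²−(Σx)² = 9·1314 − 10816 = 1010;  nΣy²−(Σy)² = 9·7786 − 56644 = 13430
  √(1010·13430) = √13564300 = 3682.9743
r = 2788 / 3682.9743 = 0.7570
t = r·√(n−2)/√(1−r²) = 0.7570·√7 / √(1−0.573049) = 2.002834 / 0.653415 = 3.065

3.065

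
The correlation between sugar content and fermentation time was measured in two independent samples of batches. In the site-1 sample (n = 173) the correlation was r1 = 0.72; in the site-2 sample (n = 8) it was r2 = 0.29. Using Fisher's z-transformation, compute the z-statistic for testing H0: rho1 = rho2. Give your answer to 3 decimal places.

1.342

z1 = atanh(0.72) = 0.907645,  z2 = atanh(0.29) = 0.298566
SE = √(1/(n1−3) + 1/(n2−3)) = √(1/170 + 1/5) = √(0.0058824 + 0.2000000) = √0.2058824 = 0.453743
z = (z1 − z2)/SE = (0.907645 − 0.298566) / 0.453743 = 0.609079 / 0.453743 = 1.342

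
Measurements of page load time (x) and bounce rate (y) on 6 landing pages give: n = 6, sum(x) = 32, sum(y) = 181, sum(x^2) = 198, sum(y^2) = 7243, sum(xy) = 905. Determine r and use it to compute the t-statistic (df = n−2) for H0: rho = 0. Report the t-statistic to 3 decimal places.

Numerator: nΣxy − (Σx)(Σy) = 6·905 − (32)(181) = -362
Denominator: √[(nΣx²−(Σx)²)(nΣy²−(Σy)²)]
  nΣx²−(Σx)² = 6·198 − 1024 = 164;  nΣy²−(Σy)² = 6·7243 − 32761 = 10697
  √(164·10697) = √1754308 = 1324.5029
r = -362 / 1324.5029 = -0.2733
t = r·√(n−2)/√(1−r²) = -0.2733·√4 / √(1−0.074693) = -0.546600 / 0.961929 = -0.568

-0.568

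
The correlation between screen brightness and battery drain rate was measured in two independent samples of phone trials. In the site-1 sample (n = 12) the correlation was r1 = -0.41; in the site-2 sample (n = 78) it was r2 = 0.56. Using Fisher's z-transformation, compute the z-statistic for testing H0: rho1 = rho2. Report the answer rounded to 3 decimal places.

-3.029

z1 = atanh(-0.41) = -0.435611,  z2 = atanh(0.56) = 0.632833
SE = √(1/(n1−3) + 1/(n2−3)) = √(1/9 + 1/75) = √(0.1111111 + 0.0133333) = √0.1244444 = 0.352767
z = (z1 − z2)/SE = (-0.435611 − 0.632833) / 0.352767 = -1.068444 / 0.352767 = -3.029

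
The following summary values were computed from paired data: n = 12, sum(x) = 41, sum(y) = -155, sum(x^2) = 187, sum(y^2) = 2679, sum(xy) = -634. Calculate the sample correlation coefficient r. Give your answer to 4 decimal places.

-0.5859

S_xy = nΣxy − ΣxΣy = 12·(-634) − 41·(-155) = -7608 − (-6355) = -1253
S_xx = nΣx² − (Σx)² = 12·187 − 41² = 2244 − 1681 = 563
S_yy = nΣy² − (Σy)² = 12·2679 − (-155)² = 32148 − 24025 = 8123
r = S_xy / √(S_xx·S_yy) = -1253 / √(563·8123) = -1253 / √4573249 = -1253 / 2138.5156 = -0.5859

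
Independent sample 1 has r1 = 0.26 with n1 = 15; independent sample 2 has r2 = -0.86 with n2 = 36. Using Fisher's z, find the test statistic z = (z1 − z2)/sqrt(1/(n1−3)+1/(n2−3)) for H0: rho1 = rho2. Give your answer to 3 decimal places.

z1 = atanh(0.26) = 0.266108,  z2 = atanh(-0.86) = -1.293345
SE = √(1/(n1−3) + 1/(n2−3)) = √(1/12 + 1/33) = √(0.0833333 + 0.0303030) = √0.1136363 = 0.337100
z = (z1 − z2)/SE = (0.266108 − (-1.293345)) / 0.337100 = 1.559453 / 0.337100 = 4.626

4.626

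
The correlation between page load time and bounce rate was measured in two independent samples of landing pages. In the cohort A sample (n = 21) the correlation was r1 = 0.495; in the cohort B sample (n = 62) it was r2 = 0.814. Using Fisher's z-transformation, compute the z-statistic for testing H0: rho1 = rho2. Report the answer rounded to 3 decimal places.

-2.214

Fisher z-transforms: z1 = atanh(0.495) = 0.542662, z2 = atanh(0.814) = 1.138771; difference d = -0.596109
Var(d) = 1/18 + 1/59 = 0.0555556 + 0.0169492 = 0.0725048
z = d/√Var(d) = -0.596109 / √0.0725048 = -0.596109 / 0.269267 = -2.214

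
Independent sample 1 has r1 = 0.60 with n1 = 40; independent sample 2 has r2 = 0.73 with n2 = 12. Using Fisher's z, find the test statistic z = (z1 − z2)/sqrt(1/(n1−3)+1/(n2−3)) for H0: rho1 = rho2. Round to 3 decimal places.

Fisher z-transforms: z1 = atanh(0.60) = 0.693147, z2 = atanh(0.73) = 0.928727; difference d = -0.235580
Var(d) = 1/37 + 1/9 = 0.0270270 + 0.1111111 = 0.1381381
z = d/√Var(d) = -0.235580 / √0.1381381 = -0.235580 / 0.371669 = -0.634

-0.634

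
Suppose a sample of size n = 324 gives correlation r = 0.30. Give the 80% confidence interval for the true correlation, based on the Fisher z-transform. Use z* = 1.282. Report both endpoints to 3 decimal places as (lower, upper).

(0.234, 0.364)

Fisher z: z_r = atanh(r) = ½·ln((1+0.30)/(1−0.30)) = 0.309520
SE(z) = 1/√(n−3) = 1/√321 = 0.055815
80% ⇒ z* = 1.282; margin = 1.282·0.055815 = 0.071555
CI on z-scale: (0.237965, 0.381075)
Back-transform: tanh(0.237965) = 0.233573, tanh(0.381075) = 0.363641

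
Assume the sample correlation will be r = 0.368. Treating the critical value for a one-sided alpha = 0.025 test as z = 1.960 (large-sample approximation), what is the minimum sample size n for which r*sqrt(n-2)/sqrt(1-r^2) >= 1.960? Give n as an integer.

27

r√(n−2)/√(1−r²) ≥ 1.960  ⇔  n−2 ≥ (1.960)²·(1−r²)/r²
(1−r²)/r² = (1−0.135424)/0.135424 = 6.3842
n ≥ 2 + 3.8416·6.3842 = 2 + 24.5255 = 26.5255
⌈26.5255⌉ = 27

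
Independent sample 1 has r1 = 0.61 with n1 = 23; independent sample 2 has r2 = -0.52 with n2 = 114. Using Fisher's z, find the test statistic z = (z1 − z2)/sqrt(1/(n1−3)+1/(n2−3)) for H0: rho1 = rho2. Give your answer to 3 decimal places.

z1 = atanh(0.61) = 0.708921,  z2 = atanh(-0.52) = -0.576340
SE = √(1/(n1−3) + 1/(n2−3)) = √(1/20 + 1/111) = √(0.0500000 + 0.0090090) = √0.0590090 = 0.242918
z = (z1 − z2)/SE = (0.708921 − (-0.576340)) / 0.242918 = 1.285261 / 0.242918 = 5.291

5.291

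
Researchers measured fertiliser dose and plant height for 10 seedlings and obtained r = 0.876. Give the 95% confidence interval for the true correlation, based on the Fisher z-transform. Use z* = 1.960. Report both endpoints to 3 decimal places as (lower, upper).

Fisher z: z_r = atanh(r) = ½·ln((1+0.876)/(1−0.876)) = 1.358308
SE(z) = 1/√(n−3) = 1/√7 = 0.377964
95% ⇒ z* = 1.960; margin = 1.960·0.377964 = 0.740809
CI on z-scale: (0.617499, 2.099117)
Back-transform: tanh(0.617499) = 0.549384, tanh(2.099117) = 0.970400

(0.549, 0.970)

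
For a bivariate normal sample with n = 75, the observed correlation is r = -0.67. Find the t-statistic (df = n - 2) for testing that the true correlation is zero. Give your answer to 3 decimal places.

1 − r² = 1 − 0.4489 = 0.5511;  √(1−r²) = 0.742361
√(n−2) = √73 = 8.544004
t = r·√(n−2)/√(1−r²) = -0.67 · 8.544004 / 0.742361 = -7.711

-7.711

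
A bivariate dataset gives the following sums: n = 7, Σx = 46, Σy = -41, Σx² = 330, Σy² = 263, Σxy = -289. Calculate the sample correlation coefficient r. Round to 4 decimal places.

Numerator: nΣxy − (Σx)(Σy) = 7·(-289) − (46)(-41) = -137
Denominator: √[(nΣx²−(Σx)²)(nΣy²−(Σy)²)]
  nΣx²−(Σx)² = 7·330 − 2116 = 194;  nΣy²−(Σy)² = 7·263 − 1681 = 160
  √(194·160) = √31040 = 176.1817
r = -137 / 176.1817 = -0.7776

-0.7776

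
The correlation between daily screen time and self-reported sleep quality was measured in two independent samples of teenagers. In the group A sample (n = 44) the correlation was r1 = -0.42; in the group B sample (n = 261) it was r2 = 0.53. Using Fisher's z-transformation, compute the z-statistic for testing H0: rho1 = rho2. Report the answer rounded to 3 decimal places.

Fisher z-transforms: z1 = atanh(-0.42) = -0.447692, z2 = atanh(0.53) = 0.590145; difference d = -1.037837
Var(d) = 1/41 + 1/258 = 0.0243902 + 0.0038760 = 0.0282662
z = d/√Var(d) = -1.037837 / √0.0282662 = -1.037837 / 0.168126 = -6.173

-6.173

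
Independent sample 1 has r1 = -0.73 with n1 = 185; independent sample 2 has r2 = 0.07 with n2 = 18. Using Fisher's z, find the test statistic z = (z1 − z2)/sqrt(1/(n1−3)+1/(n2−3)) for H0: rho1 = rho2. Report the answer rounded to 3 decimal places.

z1 = atanh(-0.73) = -0.928727,  z2 = atanh(0.07) = 0.070115
SE = √(1/(n1−3) + 1/(n2−3)) = √(1/182 + 1/15) = √(0.0054945 + 0.0666667) = √0.0721612 = 0.268628
z = (z1 − z2)/SE = (-0.928727 − 0.070115) / 0.268628 = -0.998842 / 0.268628 = -3.718

-3.718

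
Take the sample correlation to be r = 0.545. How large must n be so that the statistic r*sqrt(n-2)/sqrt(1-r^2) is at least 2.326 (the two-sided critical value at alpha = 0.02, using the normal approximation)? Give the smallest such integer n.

Need r·√(n−2)/√(1−r²) ≥ 2.326
√(n−2) ≥ 2.326·√(1−0.297025) / 0.545 = 2.326·0.838436 / 0.545 = 3.5784
n−2 ≥ 12.8049  ⇒  n ≥ 14.8049
Smallest integer n = 15

15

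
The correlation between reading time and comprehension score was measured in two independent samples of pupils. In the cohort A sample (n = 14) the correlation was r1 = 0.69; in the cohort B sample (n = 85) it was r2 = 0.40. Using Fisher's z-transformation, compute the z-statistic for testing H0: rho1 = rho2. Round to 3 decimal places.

1.321

Fisher z-transforms: z1 = atanh(0.69) = 0.847956, z2 = atanh(0.40) = 0.423649; difference d = 0.424307
Var(d) = 1/11 + 1/82 = 0.0909091 + 0.0121951 = 0.1031042
z = d/√Var(d) = 0.424307 / √0.1031042 = 0.424307 / 0.321098 = 1.321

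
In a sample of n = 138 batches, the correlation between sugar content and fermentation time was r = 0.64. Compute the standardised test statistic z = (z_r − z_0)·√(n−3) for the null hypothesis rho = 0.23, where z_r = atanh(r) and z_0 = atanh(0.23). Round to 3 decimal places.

Fisher z: atanh(0.64) = 0.758174, atanh(0.23) = 0.234189
z = (z_r − z_0)·√(n−3) = (0.758174 − 0.234189)·√135 = 0.523985 · 11.618950 = 6.088

6.088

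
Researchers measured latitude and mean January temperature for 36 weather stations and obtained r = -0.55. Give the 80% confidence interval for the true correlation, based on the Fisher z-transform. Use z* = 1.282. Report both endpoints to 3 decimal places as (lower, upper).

(-0.687, -0.376)

z_r = atanh(-0.55) = -0.618381;  SE = 1/√(n−3) = 1/√33 = 0.174078
z-limits: -0.618381 ± 1.282·0.174078 = -0.618381 ± 0.223168 = [-0.841549, -0.395213]
ρ-limits: (tanh -0.841549, tanh -0.395213) = (-0.687, -0.376)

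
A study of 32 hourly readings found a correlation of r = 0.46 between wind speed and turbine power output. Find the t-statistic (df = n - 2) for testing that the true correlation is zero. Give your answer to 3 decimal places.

2.838

t = r·√(n−2) / √(1−r²) with r = 0.46, n = 32
  = 0.46·√30 / √(1 − 0.2116)
  = 0.46·5.477226 / 0.887919
  = 2.519524 / 0.887919 = 2.838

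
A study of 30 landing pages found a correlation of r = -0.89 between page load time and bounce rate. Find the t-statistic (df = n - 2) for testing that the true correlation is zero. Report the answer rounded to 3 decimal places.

-10.329

1 − r² = 1 − 0.7921 = 0.2079;  √(1−r²) = 0.455961
√(n−2) = √28 = 5.291503
t = r·√(n−2)/√(1−r²) = -0.89 · 5.291503 / 0.455961 = -10.329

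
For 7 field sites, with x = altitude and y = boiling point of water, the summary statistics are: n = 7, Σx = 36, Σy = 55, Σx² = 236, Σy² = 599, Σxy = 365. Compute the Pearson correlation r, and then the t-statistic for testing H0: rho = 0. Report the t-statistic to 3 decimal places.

Numerator: nΣxy − (Σx)(Σy) = 7·365 − (36)(55) = 575
Denominator: √[(nΣx²−(Σx)²)(nΣy²−(Σy)²)]
  nΣx²−(Σx)² = 7·236 − 1296 = 356;  nΣy²−(Σy)² = 7·599 − 3025 = 1168
  √(356·1168) = √415808 = 644.8318
r = 575 / 644.8318 = 0.8917
t = r·√(n−2)/√(1−r²) = 0.8917·√5 / √(1−0.795129) = 1.993902 / 0.452627 = 4.405

4.405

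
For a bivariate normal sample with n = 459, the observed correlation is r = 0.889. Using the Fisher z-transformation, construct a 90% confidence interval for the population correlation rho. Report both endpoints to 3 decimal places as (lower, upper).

(0.872, 0.904)

z_r = atanh(0.889) = 1.417136;  SE = 1/√(n−3) = 1/√456 = 0.046829
z-limits: 1.417136 ± 1.645·0.046829 = 1.417136 ± 0.077034 = [1.340102, 1.494170]
ρ-limits: (tanh 1.340102, tanh 1.494170) = (0.872, 0.904)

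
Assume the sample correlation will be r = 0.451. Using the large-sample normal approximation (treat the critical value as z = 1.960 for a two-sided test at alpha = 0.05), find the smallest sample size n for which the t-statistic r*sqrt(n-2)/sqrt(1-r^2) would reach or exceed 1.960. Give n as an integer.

Need r·√(n−2)/√(1−r²) ≥ 1.960
√(n−2) ≥ 1.960·√(1−0.203401) / 0.451 = 1.960·0.892524 / 0.451 = 3.8788
n−2 ≥ 15.0451  ⇒  n ≥ 17.0451
Smallest integer n = 18

18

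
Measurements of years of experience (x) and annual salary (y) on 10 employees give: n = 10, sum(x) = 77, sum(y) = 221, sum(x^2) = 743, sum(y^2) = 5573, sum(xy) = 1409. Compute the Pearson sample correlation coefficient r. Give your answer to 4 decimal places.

-0.9102

Numerator: nΣxy − (Σx)(Σy) = 10·1409 − (77)(221) = -2927
Denominator: √[(nΣx²−(Σx)²)(nΣy²−(Σy)²)]
  nΣx²−(Σx)² = 10·743 − 5929 = 1501;  nΣy²−(Σy)² = 10·5573 − 48841 = 6889
  √(1501·6889) = √10340389 = 3215.6475
r = -2927 / 3215.6475 = -0.9102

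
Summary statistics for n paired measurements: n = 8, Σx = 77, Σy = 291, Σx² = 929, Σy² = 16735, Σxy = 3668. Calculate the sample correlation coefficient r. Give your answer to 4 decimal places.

0.8067

S_xy = nΣxy − ΣxΣy = 8·3668 − 77·291 = 29344 − 22407 = 6937
S_xx = nΣx² − (Σx)² = 8·929 − 77² = 7432 − 5929 = 1503
S_yy = nΣy² − (Σy)² = 8·16735 − 291² = 133880 − 84681 = 49199
r = S_xy / √(S_xx·S_yy) = 6937 / √(1503·49199) = 6937 / √73946097 = 6937 / 8599.1916 = 0.8067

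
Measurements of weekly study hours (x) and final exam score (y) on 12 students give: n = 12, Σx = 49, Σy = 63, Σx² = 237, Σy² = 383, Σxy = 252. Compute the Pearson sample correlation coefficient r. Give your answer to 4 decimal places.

-0.1195

Numerator: nΣxy − (Σx)(Σy) = 12·252 − (49)(63) = -63
Denominator: √[(nΣx²−(Σx)²)(nΣy²−(Σy)²)]
  nΣx²−(Σx)² = 12·237 − 2401 = 443;  nΣy²−(Σy)² = 12·383 − 3969 = 627
  √(443·627) = √277761 = 527.0304
r = -63 / 527.0304 = -0.1195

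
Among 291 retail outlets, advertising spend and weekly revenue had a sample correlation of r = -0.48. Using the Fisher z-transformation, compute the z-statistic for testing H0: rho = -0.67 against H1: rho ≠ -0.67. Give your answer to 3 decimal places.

Fisher z: atanh(-0.48) = -0.522984, atanh(-0.67) = -0.810743
z = (z_r − z_0)·√(n−3) = (-0.522984 − (-0.810743))·√288 = 0.287759 · 16.970563 = 4.883

4.883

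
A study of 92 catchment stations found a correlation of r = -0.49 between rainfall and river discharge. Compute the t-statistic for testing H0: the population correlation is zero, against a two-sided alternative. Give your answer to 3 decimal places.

1 − r² = 1 − 0.2401 = 0.7599;  √(1−r²) = 0.871722
√(n−2) = √90 = 9.486833
t = r·√(n−2)/√(1−r²) = -0.49 · 9.486833 / 0.871722 = -5.333

-5.333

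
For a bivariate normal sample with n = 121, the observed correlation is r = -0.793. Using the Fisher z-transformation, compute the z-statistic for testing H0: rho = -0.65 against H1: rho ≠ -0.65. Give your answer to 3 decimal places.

Fisher z: atanh(-0.793) = -1.079463, atanh(-0.65) = -0.775299
z = (z_r − z_0)·√(n−3) = (-1.079463 − (-0.775299))·√118 = -0.304164 · 10.862780 = -3.304

-3.304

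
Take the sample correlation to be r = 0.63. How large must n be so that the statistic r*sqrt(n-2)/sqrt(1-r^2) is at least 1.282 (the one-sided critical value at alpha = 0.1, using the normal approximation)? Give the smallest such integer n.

Need r·√(n−2)/√(1−r²) ≥ 1.282
√(n−2) ≥ 1.282·√(1−0.3969) / 0.63 = 1.282·0.776595 / 0.63 = 1.5803
n−2 ≥ 2.4973  ⇒  n ≥ 4.4973
Smallest integer n = 5

5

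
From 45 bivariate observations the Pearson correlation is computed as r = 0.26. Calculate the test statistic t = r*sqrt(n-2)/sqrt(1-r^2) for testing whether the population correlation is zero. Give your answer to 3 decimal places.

t = r·√(n−2) / √(1−r²) with r = 0.26, n = 45
  = 0.26·√43 / √(1 − 0.0676)
  = 0.26·6.557439 / 0.965609
  = 1.704934 / 0.965609 = 1.766

1.766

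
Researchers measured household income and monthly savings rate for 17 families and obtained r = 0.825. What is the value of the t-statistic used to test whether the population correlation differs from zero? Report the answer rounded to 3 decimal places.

1 − r² = 1 − 0.680625 = 0.319375;  √(1−r²) = 0.565133
√(n−2) = √15 = 3.872983
t = r·√(n−2)/√(1−r²) = 0.825 · 3.872983 / 0.565133 = 5.654

5.654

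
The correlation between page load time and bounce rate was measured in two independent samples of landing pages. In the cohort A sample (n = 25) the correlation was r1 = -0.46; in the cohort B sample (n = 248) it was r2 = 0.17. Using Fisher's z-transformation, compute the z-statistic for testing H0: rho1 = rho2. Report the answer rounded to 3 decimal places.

-3.006

z1 = atanh(-0.46) = -0.497311,  z2 = atanh(0.17) = 0.171667
SE = √(1/(n1−3) + 1/(n2−3)) = √(1/22 + 1/245) = √(0.0454545 + 0.0040816) = √0.0495361 = 0.222567
z = (z1 − z2)/SE = (-0.497311 − 0.171667) / 0.222567 = -0.668978 / 0.222567 = -3.006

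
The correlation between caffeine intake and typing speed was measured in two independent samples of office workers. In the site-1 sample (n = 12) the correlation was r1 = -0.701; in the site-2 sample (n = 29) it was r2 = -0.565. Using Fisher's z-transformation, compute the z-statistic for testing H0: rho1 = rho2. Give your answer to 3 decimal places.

-0.592

Fisher z-transforms: z1 = atanh(-0.701) = -0.869264, z2 = atanh(-0.565) = -0.640148; difference d = -0.229116
Var(d) = 1/9 + 1/26 = 0.1111111 + 0.0384615 = 0.1495726
z = d/√Var(d) = -0.229116 / √0.1495726 = -0.229116 / 0.386746 = -0.592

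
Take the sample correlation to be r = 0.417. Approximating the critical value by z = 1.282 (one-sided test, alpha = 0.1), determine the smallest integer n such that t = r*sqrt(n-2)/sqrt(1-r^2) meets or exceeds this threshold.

10

Need r·√(n−2)/√(1−r²) ≥ 1.282
√(n−2) ≥ 1.282·√(1−0.173889) / 0.417 = 1.282·0.908906 / 0.417 = 2.7943
n−2 ≥ 7.8081  ⇒  n ≥ 9.8081
Smallest integer n = 10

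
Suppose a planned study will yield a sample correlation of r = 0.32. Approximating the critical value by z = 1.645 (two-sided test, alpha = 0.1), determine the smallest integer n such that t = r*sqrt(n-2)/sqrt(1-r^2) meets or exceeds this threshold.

Need r·√(n−2)/√(1−r²) ≥ 1.645
√(n−2) ≥ 1.645·√(1−0.1024) / 0.32 = 1.645·0.947418 / 0.32 = 4.8703
n−2 ≥ 23.7198  ⇒  n ≥ 25.7198
Smallest integer n = 26

26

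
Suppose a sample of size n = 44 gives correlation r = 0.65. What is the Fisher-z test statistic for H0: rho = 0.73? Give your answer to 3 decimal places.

Fisher z: atanh(0.65) = 0.775299, atanh(0.73) = 0.928727
z = (z_r − z_0)·√(n−3) = (0.775299 − 0.928727)·√41 = -0.153428 · 6.403124 = -0.982

-0.982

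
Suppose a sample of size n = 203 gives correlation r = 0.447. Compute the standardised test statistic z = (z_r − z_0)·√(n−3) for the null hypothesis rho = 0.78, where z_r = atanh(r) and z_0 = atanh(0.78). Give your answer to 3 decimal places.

-7.982

Fisher z: atanh(0.447) = 0.480945, atanh(0.78) = 1.045371
z = (z_r − z_0)·√(n−3) = (0.480945 − 1.045371)·√200 = -0.564426 · 14.142136 = -7.982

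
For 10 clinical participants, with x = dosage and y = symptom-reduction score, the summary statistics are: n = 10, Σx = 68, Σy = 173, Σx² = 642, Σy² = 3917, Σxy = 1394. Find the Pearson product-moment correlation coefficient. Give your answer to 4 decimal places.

0.5341

S_xy = nΣxy − ΣxΣy = 10·1394 − 68·173 = 13940 − 11764 = 2176
S_xx = nΣx² − (Σx)² = 10·642 − 68² = 6420 − 4624 = 1796
S_yy = nΣy² − (Σy)² = 10·3917 − 173² = 39170 − 29929 = 9241
r = S_xy / √(S_xx·S_yy) = 2176 / √(1796·9241) = 2176 / √16596836 = 2176 / 4073.9215 = 0.5341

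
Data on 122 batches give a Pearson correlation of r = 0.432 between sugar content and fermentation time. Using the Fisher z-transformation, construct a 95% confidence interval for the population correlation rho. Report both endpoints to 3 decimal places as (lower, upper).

z_r = atanh(0.432) = 0.462353;  SE = 1/√(n−3) = 1/√119 = 0.091670
z-limits: 0.462353 ± 1.960·0.091670 = 0.462353 ± 0.179673 = [0.282680, 0.642026]
ρ-limits: (tanh 0.282680, tanh 0.642026) = (0.275, 0.566)

(0.275, 0.566)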